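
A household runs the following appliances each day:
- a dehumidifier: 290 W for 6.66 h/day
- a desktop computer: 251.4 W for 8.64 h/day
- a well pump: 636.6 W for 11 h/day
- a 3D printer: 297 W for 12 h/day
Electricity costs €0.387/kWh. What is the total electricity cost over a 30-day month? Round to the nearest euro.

€170

dehumidifier: 290 W × 6.66 h × 30 d = 57,942 Wh = 57.94 kWh
desktop computer: 251.4 W × 8.64 h × 30 d = 65,163 Wh = 65.16 kWh
well pump: 636.6 W × 11 h × 30 d = 210,078 Wh = 210.1 kWh
3D printer: 297 W × 12 h × 30 d = 106,920 Wh = 106.9 kWh
Total energy = 57.94 + 65.16 + 210.1 + 106.9 = 440.1 kWh
Cost = 440.1 kWh × €0.387 = €170.32 ≈ €170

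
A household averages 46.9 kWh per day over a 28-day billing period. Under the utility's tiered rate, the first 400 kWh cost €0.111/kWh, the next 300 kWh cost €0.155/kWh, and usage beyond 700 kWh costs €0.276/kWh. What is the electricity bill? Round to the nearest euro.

€260

Usage = 46.9 kWh/day × 28 days = 1313.2 kWh
First 400 kWh × €0.111 = €44.40
Next 300 kWh × €0.155 = €46.50
Remaining 613.2 kWh × €0.276 = €169.24
Total = €260.14 ≈ €260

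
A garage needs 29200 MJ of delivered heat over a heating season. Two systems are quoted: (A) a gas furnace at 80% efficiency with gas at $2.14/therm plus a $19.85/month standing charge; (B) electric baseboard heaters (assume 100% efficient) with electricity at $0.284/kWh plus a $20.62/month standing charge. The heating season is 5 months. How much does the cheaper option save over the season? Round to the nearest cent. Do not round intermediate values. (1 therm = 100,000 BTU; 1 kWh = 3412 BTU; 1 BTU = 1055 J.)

Heat load = 29200 MJ = 29,200,000,000 J / 1055 = 27,677,725 BTU
Gas: input = 27,677,725 / 0.80 = 34,597,156 BTU = 346 therm → 346 × $2.14 = $740.38; + 5 × $19.85 standing = $839.63
Electric: 27,677,725 BTU / 3412 = 8,112 kWh → × $0.284 = $2,303.77; + 5 × $20.62 standing = $2,406.87
Difference = |$839.63 − $2,406.87| = $1,567.24

$1567.24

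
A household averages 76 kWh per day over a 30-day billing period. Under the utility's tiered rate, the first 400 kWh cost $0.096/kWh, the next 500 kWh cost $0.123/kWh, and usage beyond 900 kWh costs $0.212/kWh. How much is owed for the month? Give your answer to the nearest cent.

$392.46

Usage = 76 kWh/day × 30 days = 2280 kWh
First 400 kWh × $0.096 = $38.40
Next 500 kWh × $0.123 = $61.50
Remaining 1380 kWh × $0.212 = $292.56
Total = $392.46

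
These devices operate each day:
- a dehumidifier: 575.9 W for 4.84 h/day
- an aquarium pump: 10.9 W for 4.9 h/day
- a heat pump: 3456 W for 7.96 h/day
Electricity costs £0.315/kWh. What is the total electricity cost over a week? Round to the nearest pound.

dehumidifier: 575.9 W × 4.84 h × 7 d = 19,511 Wh = 19.51 kWh
aquarium pump: 10.9 W × 4.9 h × 7 d = 374 Wh = 0.3739 kWh
heat pump: 3456 W × 7.96 h × 7 d = 192,568 Wh = 192.6 kWh
Total energy = 19.51 + 0.3739 + 192.6 = 212.5 kWh
Cost = 212.5 kWh × £0.315 = £66.92 ≈ £67

£67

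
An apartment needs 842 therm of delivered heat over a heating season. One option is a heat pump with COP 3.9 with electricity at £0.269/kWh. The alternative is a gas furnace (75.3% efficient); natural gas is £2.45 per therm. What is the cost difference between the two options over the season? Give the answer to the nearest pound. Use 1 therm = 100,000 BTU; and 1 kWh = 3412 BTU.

£1037

Heat load = 842 therm × 100,000 = 84,200,000 BTU
Gas: input = 84,200,000 / 0.753 = 111,819,389 BTU = 1,118 therm → 1,118 × £2.45 = £2,739.58
Heat pump: 84,200,000 BTU / 3412 = 24,680 kWh heat; / 3.9 = 6,328 kWh in → × £0.269 = £1,702.12
Difference = |£2,739.58 − £1,702.12| = £1,037.45 ≈ £1037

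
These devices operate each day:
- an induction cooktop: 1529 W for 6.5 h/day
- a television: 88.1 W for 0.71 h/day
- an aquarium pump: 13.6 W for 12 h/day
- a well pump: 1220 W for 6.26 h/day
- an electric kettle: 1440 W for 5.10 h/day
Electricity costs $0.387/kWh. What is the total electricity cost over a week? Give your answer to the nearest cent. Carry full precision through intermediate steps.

$68.12

induction cooktop: 1529 W × 6.5 h × 7 d = 69,570 Wh = 69.57 kWh
television: 88.1 W × 0.71 h × 7 d = 438 Wh = 0.4379 kWh
aquarium pump: 13.6 W × 12 h × 7 d = 1,142 Wh = 1.142 kWh
well pump: 1220 W × 6.26 h × 7 d = 53,460 Wh = 53.46 kWh
electric kettle: 1440 W × 5.10 h × 7 d = 51,408 Wh = 51.41 kWh
Total energy = 69.57 + 0.4379 + 1.142 + 53.46 + 51.41 = 176 kWh
Cost = 176 kWh × $0.387 = $68.12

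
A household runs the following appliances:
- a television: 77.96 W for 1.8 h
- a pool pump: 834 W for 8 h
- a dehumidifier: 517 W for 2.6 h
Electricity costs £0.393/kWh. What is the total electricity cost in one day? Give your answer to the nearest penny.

television: 77.96 W × 1.8 h = 140 Wh = 0.1403 kWh
pool pump: 834 W × 8 h = 6,672 Wh = 6.672 kWh
dehumidifier: 517 W × 2.6 h = 1,344 Wh = 1.344 kWh
Total energy = 0.1403 + 6.672 + 1.344 = 8.157 kWh
Cost = 8.157 kWh × £0.393 = £3.21

£3.21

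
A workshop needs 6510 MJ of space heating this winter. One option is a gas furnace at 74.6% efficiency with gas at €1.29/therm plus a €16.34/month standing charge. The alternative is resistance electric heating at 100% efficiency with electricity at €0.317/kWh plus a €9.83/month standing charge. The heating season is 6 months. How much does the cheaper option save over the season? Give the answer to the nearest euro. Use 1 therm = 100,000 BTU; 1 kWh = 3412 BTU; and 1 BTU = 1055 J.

€428

Heat load = 6510 MJ = 6,510,000,000 J / 1055 = 6,170,616 BTU
Gas: input = 6,170,616 / 0.746 = 8,271,603 BTU = 82.72 therm → 82.72 × €1.29 = €106.70; + 6 × €16.34 standing = €204.74
Electric: 6,170,616 BTU / 3412 = 1,809 kWh → × €0.317 = €573.30; + 6 × €9.83 standing = €632.28
Difference = |€204.74 − €632.28| = €427.53 ≈ €428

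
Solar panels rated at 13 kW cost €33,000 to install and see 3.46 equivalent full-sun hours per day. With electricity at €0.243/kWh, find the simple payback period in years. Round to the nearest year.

8 years

Daily generation = 13 kW × 3.46 h = 44.98 kWh
Annual generation = 44.98 × 365 = 16418 kWh
Annual savings = 16418 × €0.243 = €3,989.50
Payback = €33,000 / €3,989.50 = 8.27 years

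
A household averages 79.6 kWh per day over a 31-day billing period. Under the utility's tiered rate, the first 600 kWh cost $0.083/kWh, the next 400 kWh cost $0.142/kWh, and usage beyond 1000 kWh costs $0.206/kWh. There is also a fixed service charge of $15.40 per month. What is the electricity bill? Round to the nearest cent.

$424.33

Usage = 79.6 kWh/day × 31 days = 2467.6 kWh
First 600 kWh × $0.083 = $49.80
Next 400 kWh × $0.142 = $56.80
Remaining 1467.6 kWh × $0.206 = $302.33
Energy charge = $408.93; + service $15.40 = $424.33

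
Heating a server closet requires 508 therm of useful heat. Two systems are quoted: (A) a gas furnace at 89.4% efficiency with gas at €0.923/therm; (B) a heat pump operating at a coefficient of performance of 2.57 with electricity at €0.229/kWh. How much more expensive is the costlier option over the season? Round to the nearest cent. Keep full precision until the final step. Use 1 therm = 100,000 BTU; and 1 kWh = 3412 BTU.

Heat load = 508 therm × 100,000 = 50,800,000 BTU
Gas: input = 50,800,000 / 0.894 = 56,823,266 BTU = 568.2 therm → 568.2 × €0.923 = €524.48
Heat pump: 50,800,000 BTU / 3412 = 14,890 kWh heat; / 2.57 = 5,793 kWh in → × €0.229 = €1,326.65
Difference = |€524.48 − €1,326.65| = €802.17

€802.17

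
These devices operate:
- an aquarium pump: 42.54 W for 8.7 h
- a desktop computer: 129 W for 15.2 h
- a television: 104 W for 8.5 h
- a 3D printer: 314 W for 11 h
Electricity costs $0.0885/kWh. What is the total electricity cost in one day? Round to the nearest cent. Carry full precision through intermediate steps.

$0.59

aquarium pump: 42.54 W × 8.7 h = 370 Wh = 0.3701 kWh
desktop computer: 129 W × 15.2 h = 1,961 Wh = 1.961 kWh
television: 104 W × 8.5 h = 884 Wh = 0.884 kWh
3D printer: 314 W × 11 h = 3,454 Wh = 3.454 kWh
Total energy = 0.3701 + 1.961 + 0.884 + 3.454 = 6.669 kWh
Cost = 6.669 kWh × $0.0885 = $0.59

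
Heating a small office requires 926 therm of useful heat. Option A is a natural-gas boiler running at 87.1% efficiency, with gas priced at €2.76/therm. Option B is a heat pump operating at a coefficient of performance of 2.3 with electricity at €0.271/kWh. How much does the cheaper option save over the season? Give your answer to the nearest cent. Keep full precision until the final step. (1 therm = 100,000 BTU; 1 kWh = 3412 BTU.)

€263.46

Heat load = 926 therm × 100,000 = 92,600,000 BTU
Gas: input = 92,600,000 / 0.871 = 106,314,581 BTU = 1,063 therm → 1,063 × €2.76 = €2,934.28
Heat pump: 92,600,000 BTU / 3412 = 27,140 kWh heat; / 2.3 = 11,800 kWh in → × €0.271 = €3,197.74
Difference = |€2,934.28 − €3,197.74| = €263.46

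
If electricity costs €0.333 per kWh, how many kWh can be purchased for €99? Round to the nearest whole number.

297 kWh

€99 / €0.333 per kWh = 297.3 kWh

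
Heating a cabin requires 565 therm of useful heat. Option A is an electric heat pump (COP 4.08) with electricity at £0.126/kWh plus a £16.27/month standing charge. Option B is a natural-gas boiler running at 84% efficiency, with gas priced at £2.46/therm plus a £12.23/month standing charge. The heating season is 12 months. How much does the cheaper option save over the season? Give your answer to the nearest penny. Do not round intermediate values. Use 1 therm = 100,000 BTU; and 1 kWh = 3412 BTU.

£1094.78

Heat load = 565 therm × 100,000 = 56,500,000 BTU
Gas: input = 56,500,000 / 0.84 = 67,261,905 BTU = 672.6 therm → 672.6 × £2.46 = £1,654.64; + 12 × £12.23 standing = £1,801.40
Heat pump: 56,500,000 BTU / 3412 = 16,560 kWh heat; / 4.08 = 4,059 kWh in → × £0.126 = £511.39; + 12 × £16.27 standing = £706.63
Difference = |£1,801.40 − £706.63| = £1,094.78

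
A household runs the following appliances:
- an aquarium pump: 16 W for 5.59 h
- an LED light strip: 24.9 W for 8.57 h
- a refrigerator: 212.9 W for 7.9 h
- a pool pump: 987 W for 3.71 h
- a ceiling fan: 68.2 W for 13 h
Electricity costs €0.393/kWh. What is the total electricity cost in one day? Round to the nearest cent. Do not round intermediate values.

aquarium pump: 16 W × 5.59 h = 89 Wh = 0.08944 kWh
LED light strip: 24.9 W × 8.57 h = 213 Wh = 0.2134 kWh
refrigerator: 212.9 W × 7.9 h = 1,682 Wh = 1.682 kWh
pool pump: 987 W × 3.71 h = 3,662 Wh = 3.662 kWh
ceiling fan: 68.2 W × 13 h = 887 Wh = 0.8866 kWh
Total energy = 0.08944 + 0.2134 + 1.682 + 3.662 + 0.8866 = 6.533 kWh
Cost = 6.533 kWh × €0.393 = €2.57

€2.57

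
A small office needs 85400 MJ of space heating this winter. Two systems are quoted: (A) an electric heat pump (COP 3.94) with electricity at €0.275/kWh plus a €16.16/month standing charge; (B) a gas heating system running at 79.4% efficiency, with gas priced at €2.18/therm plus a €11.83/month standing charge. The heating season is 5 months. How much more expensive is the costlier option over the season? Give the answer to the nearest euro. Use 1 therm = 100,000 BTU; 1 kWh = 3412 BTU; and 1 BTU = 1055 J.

Heat load = 85400 MJ = 85,400,000,000 J / 1055 = 80,947,867 BTU
Gas: input = 80,947,867 / 0.794 = 101,949,455 BTU = 1,019 therm → 1,019 × €2.18 = €2,222.50; + 5 × €11.83 standing = €2,281.65
Heat pump: 80,947,867 BTU / 3412 = 23,720 kWh heat; / 3.94 = 6,021 kWh in → × €0.275 = €1,655.90; + 5 × €16.16 standing = €1,736.70
Difference = |€2,281.65 − €1,736.70| = €544.95 ≈ €545

€545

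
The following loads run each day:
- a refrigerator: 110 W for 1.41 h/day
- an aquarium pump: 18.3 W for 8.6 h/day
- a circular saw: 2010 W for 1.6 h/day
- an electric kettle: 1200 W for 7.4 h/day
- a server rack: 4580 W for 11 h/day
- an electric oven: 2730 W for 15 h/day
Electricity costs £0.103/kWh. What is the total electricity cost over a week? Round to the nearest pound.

refrigerator: 110 W × 1.41 h × 7 d = 1,086 Wh = 1.086 kWh
aquarium pump: 18.3 W × 8.6 h × 7 d = 1,102 Wh = 1.102 kWh
circular saw: 2010 W × 1.6 h × 7 d = 22,512 Wh = 22.51 kWh
electric kettle: 1200 W × 7.4 h × 7 d = 62,160 Wh = 62.16 kWh
server rack: 4580 W × 11 h × 7 d = 352,660 Wh = 352.7 kWh
electric oven: 2730 W × 15 h × 7 d = 286,650 Wh = 286.6 kWh
Total energy = 1.086 + 1.102 + 22.51 + 62.16 + 352.7 + 286.6 = 726.2 kWh
Cost = 726.2 kWh × £0.103 = £74.80 ≈ £75

£75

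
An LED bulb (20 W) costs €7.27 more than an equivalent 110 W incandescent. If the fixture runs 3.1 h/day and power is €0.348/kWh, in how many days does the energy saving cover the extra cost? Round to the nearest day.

Power saved = 110 − 20 = 90 W
Daily energy saved = 90 W × 3.1 h = 279 Wh = 0.279 kWh
Daily savings = 0.279 × €0.348 = €0.0971
Payback = €7.27 / €0.0971 per day = 74.88 days

75 days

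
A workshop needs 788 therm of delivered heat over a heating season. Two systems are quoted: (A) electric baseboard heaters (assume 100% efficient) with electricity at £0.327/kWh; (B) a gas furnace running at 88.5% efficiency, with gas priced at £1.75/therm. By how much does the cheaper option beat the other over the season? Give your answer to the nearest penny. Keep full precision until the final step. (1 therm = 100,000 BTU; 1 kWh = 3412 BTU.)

£5993.86

Heat load = 788 therm × 100,000 = 78,800,000 BTU
Gas: input = 78,800,000 / 0.885 = 89,039,548 BTU = 890.4 therm → 890.4 × £1.75 = £1,558.19
Electric: 78,800,000 BTU / 3412 = 23,090 kWh → × £0.327 = £7,552.05
Difference = |£1,558.19 − £7,552.05| = £5,993.86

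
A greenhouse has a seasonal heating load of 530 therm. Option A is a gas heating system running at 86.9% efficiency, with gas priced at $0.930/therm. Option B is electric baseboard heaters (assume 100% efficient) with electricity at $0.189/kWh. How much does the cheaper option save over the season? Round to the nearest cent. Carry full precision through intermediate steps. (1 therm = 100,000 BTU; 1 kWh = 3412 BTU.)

Heat load = 530 therm × 100,000 = 53,000,000 BTU
Gas: input = 53,000,000 / 0.869 = 60,989,643 BTU = 609.9 therm → 609.9 × $0.930 = $567.20
Electric: 53,000,000 BTU / 3412 = 15,530 kWh → × $0.189 = $2,935.81
Difference = |$567.20 − $2,935.81| = $2,368.61

$2368.61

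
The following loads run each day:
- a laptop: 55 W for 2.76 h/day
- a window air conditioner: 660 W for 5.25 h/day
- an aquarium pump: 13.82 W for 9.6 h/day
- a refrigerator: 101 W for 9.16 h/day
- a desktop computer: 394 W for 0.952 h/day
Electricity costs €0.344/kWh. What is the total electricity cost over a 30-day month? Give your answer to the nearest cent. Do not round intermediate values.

€52.11

laptop: 55 W × 2.76 h × 30 d = 4,554 Wh = 4.554 kWh
window air conditioner: 660 W × 5.25 h × 30 d = 103,950 Wh = 104 kWh
aquarium pump: 13.82 W × 9.6 h × 30 d = 3,980 Wh = 3.98 kWh
refrigerator: 101 W × 9.16 h × 30 d = 27,755 Wh = 27.75 kWh
desktop computer: 394 W × 0.952 h × 30 d = 11,253 Wh = 11.25 kWh
Total energy = 4.554 + 104 + 3.98 + 27.75 + 11.25 = 151.5 kWh
Cost = 151.5 kWh × €0.344 = €52.11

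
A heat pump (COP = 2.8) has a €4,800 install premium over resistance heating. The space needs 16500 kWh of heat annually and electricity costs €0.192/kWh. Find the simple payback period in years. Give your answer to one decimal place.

Resistance: 16500 kWh × €0.192 = €3,168.00/yr
Heat pump: 16500 / 2.8 = 5893 kWh in → × €0.192 = €1,131.43/yr
Annual savings = €2,036.57
Payback = €4,800 / €2,036.57 = 2.36 years

2.4 years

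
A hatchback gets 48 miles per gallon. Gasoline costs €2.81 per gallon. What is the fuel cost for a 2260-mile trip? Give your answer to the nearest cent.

€132.30

Fuel = 2260 mi / 48 mpg = 47.08 gal
Cost = 47.08 gal × €2.81/gal = €132.30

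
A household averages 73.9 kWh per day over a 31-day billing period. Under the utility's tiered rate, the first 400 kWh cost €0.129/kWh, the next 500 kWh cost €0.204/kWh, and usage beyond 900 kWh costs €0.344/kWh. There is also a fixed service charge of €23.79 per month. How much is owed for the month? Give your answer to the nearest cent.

Usage = 73.9 kWh/day × 31 days = 2290.9 kWh
First 400 kWh × €0.129 = €51.60
Next 500 kWh × €0.204 = €102.00
Remaining 1390.9 kWh × €0.344 = €478.47
Energy charge = €632.07; + service €23.79 = €655.86

€655.86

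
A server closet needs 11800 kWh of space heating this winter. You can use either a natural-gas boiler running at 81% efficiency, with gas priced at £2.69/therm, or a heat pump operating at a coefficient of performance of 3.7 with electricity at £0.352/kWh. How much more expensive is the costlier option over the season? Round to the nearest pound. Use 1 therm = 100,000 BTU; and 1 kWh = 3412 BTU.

£214

Heat load = 11800 kWh × 3412 = 40,261,600 BTU
Gas: input = 40,261,600 / 0.81 = 49,705,679 BTU = 497.1 therm → 497.1 × £2.69 = £1,337.08
Heat pump: 40,261,600 BTU / 3412 = 11,800 kWh heat; / 3.7 = 3,189 kWh in → × £0.352 = £1,122.59
Difference = |£1,337.08 − £1,122.59| = £214.49 ≈ £214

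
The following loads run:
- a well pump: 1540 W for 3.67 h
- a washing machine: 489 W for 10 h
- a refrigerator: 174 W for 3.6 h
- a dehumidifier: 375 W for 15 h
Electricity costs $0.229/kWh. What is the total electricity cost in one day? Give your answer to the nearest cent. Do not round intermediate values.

$3.85

well pump: 1540 W × 3.67 h = 5,652 Wh = 5.652 kWh
washing machine: 489 W × 10 h = 4,890 Wh = 4.89 kWh
refrigerator: 174 W × 3.6 h = 626 Wh = 0.6264 kWh
dehumidifier: 375 W × 15 h = 5,625 Wh = 5.625 kWh
Total energy = 5.652 + 4.89 + 0.6264 + 5.625 = 16.79 kWh
Cost = 16.79 kWh × $0.229 = $3.85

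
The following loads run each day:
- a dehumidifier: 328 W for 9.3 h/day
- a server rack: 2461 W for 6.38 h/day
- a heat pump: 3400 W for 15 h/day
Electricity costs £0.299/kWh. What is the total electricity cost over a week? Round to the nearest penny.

£145.99

dehumidifier: 328 W × 9.3 h × 7 d = 21,353 Wh = 21.35 kWh
server rack: 2461 W × 6.38 h × 7 d = 109,908 Wh = 109.9 kWh
heat pump: 3400 W × 15 h × 7 d = 357,000 Wh = 357 kWh
Total energy = 21.35 + 109.9 + 357 = 488.3 kWh
Cost = 488.3 kWh × £0.299 = £145.99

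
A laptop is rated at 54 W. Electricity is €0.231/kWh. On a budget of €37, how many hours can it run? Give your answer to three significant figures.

Energy budget = €37 / €0.231 per kWh = 160.2 kWh = 160,173 Wh
Runtime = 160,173 Wh / 54 W = 2,966 h

2970 h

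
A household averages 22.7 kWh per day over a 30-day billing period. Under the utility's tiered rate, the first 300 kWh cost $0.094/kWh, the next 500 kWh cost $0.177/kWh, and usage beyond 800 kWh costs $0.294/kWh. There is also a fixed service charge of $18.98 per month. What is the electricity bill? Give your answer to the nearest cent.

$114.62

Usage = 22.7 kWh/day × 30 days = 681 kWh
First 300 kWh × $0.094 = $28.20
Next 381 kWh × $0.177 = $67.44
Remaining tier: 0 kWh (not reached)
Energy charge = $95.64; + service $18.98 = $114.62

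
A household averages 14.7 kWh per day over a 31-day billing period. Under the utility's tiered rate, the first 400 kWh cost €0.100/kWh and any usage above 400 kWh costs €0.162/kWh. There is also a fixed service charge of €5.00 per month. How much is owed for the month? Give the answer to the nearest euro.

Usage = 14.7 kWh/day × 31 days = 455.7 kWh
First 400 kWh × €0.100 = €40.00
Remaining 55.7 kWh × €0.162 = €9.02
Energy charge = €49.02; + service €5.00 = €54.02 ≈ €54

€54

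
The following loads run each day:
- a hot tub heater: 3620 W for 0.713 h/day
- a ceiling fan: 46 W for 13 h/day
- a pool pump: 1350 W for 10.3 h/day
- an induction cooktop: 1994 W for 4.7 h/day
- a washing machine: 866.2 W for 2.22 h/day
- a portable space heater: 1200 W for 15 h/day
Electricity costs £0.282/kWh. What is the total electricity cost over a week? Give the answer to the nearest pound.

hot tub heater: 3620 W × 0.713 h × 7 d = 18,067 Wh = 18.07 kWh
ceiling fan: 46 W × 13 h × 7 d = 4,186 Wh = 4.186 kWh
pool pump: 1350 W × 10.3 h × 7 d = 97,335 Wh = 97.34 kWh
induction cooktop: 1994 W × 4.7 h × 7 d = 65,603 Wh = 65.6 kWh
washing machine: 866.2 W × 2.22 h × 7 d = 13,461 Wh = 13.46 kWh
portable space heater: 1200 W × 15 h × 7 d = 126,000 Wh = 126 kWh
Total energy = 18.07 + 4.186 + 97.34 + 65.6 + 13.46 + 126 = 324.7 kWh
Cost = 324.7 kWh × £0.282 = £91.55 ≈ £92

£92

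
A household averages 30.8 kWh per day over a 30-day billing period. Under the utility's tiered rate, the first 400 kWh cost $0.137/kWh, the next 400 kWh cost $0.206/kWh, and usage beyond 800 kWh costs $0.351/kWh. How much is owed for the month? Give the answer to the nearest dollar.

Usage = 30.8 kWh/day × 30 days = 924 kWh
First 400 kWh × $0.137 = $54.80
Next 400 kWh × $0.206 = $82.40
Remaining 124 kWh × $0.351 = $43.52
Total = $180.72 ≈ $181

$181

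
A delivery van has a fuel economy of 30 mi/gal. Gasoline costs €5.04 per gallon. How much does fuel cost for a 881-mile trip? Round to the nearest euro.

€148

Fuel = 881 mi / 30 mpg = 29.37 gal
Cost = 29.37 gal × €5.04/gal = €148.01 ≈ €148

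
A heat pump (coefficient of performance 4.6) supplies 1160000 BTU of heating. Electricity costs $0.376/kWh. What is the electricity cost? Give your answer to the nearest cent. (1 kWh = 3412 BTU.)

Heat delivered = 1,160,000 BTU / 3412 = 340 kWh
Electrical input = 340 kWh / 4.6 = 73.91 kWh
Cost = 73.91 × $0.376/kWh = $27.79

$27.79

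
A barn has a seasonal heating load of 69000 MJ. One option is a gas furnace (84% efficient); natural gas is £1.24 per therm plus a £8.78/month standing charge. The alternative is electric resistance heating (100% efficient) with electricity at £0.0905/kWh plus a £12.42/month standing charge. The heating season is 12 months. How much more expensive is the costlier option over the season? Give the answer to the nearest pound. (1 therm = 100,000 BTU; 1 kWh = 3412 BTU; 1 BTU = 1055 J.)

Heat load = 69000 MJ = 69,000,000,000 J / 1055 = 65,402,844 BTU
Gas: input = 65,402,844 / 0.84 = 77,860,528 BTU = 778.6 therm → 778.6 × £1.24 = £965.47; + 12 × £8.78 standing = £1,070.83
Electric: 65,402,844 BTU / 3412 = 19,170 kWh → × £0.0905 = £1,734.75; + 12 × £12.42 standing = £1,883.79
Difference = |£1,070.83 − £1,883.79| = £812.96 ≈ £813

£813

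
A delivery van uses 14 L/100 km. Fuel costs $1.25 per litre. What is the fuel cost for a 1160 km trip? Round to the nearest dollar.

$203

Fuel = 14 L/100 km × 1160 km / 100 = 162.4 L
Cost = 162.4 L × $1.25/L = $203.00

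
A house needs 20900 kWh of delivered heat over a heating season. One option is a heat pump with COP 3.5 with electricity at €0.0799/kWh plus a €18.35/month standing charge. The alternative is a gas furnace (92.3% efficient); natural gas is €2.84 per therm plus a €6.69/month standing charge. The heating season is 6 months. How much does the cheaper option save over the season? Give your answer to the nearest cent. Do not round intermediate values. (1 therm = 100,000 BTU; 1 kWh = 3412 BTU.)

Heat load = 20900 kWh × 3412 = 71,310,800 BTU
Gas: input = 71,310,800 / 0.923 = 77,259,805 BTU = 772.6 therm → 772.6 × €2.84 = €2,194.18; + 6 × €6.69 standing = €2,234.32
Heat pump: 71,310,800 BTU / 3412 = 20,900 kWh heat; / 3.5 = 5,971 kWh in → × €0.0799 = €477.12; + 6 × €18.35 standing = €587.22
Difference = |€2,234.32 − €587.22| = €1,647.10

€1647.10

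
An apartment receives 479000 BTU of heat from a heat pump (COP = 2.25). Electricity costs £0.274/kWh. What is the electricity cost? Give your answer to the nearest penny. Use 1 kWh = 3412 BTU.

£17.10

Heat delivered = 479,000 BTU / 3412 = 140.4 kWh
Electrical input = 140.4 kWh / 2.25 = 62.39 kWh
Cost = 62.39 × £0.274/kWh = £17.10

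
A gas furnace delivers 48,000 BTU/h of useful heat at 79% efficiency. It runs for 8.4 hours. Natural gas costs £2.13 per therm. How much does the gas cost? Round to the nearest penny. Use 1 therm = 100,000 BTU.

£10.87

Heat delivered = 48,000 BTU/h × 8.4 h = 403,200 BTU
Gas input = 403,200 / 0.790 = 510,380 BTU
= 510,380 / 100,000 = 5.104 therm
Cost = 5.104 × £2.13/therm = £10.87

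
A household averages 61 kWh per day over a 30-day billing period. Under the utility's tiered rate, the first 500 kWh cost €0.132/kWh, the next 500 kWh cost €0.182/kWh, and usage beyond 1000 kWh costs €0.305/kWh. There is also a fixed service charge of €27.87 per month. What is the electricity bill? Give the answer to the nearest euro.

€438

Usage = 61 kWh/day × 30 days = 1830 kWh
First 500 kWh × €0.132 = €66.00
Next 500 kWh × €0.182 = €91.00
Remaining 830 kWh × €0.305 = €253.15
Energy charge = €410.15; + service €27.87 = €438.02 ≈ €438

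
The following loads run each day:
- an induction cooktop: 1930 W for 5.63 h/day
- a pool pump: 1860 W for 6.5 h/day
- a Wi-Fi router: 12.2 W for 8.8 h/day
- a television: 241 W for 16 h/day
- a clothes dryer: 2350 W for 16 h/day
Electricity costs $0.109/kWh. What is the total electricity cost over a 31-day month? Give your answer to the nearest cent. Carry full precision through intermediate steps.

induction cooktop: 1930 W × 5.63 h × 31 d = 336,843 Wh = 336.8 kWh
pool pump: 1860 W × 6.5 h × 31 d = 374,790 Wh = 374.8 kWh
Wi-Fi router: 12.2 W × 8.8 h × 31 d = 3,328 Wh = 3.328 kWh
television: 241 W × 16 h × 31 d = 119,536 Wh = 119.5 kWh
clothes dryer: 2350 W × 16 h × 31 d = 1,165,600 Wh = 1,166 kWh
Total energy = 336.8 + 374.8 + 3.328 + 119.5 + 1,166 = 2,000 kWh
Cost = 2,000 kWh × $0.109 = $218.01

$218.01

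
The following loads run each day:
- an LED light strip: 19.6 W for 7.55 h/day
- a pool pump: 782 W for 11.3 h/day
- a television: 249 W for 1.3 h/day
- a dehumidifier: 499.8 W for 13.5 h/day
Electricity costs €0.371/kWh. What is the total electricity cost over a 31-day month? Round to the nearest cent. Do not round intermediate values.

€184.66

LED light strip: 19.6 W × 7.55 h × 31 d = 4,587 Wh = 4.587 kWh
pool pump: 782 W × 11.3 h × 31 d = 273,935 Wh = 273.9 kWh
television: 249 W × 1.3 h × 31 d = 10,035 Wh = 10.03 kWh
dehumidifier: 499.8 W × 13.5 h × 31 d = 209,166 Wh = 209.2 kWh
Total energy = 4.587 + 273.9 + 10.03 + 209.2 = 497.7 kWh
Cost = 497.7 kWh × €0.371 = €184.66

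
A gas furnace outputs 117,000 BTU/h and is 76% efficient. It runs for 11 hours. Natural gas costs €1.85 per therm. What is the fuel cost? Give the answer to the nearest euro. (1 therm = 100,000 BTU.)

Heat delivered = 117,000 BTU/h × 11 h = 1,287,000 BTU
Gas input = 1,287,000 / 0.76 = 1,693,421 BTU
= 1,693,421 / 100,000 = 16.93 therm
Cost = 16.93 × €1.85/therm = €31.33 ≈ €31

€31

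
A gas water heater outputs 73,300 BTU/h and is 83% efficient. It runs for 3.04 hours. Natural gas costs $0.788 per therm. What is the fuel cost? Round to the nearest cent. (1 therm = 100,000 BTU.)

$2.12

Heat delivered = 73,300 BTU/h × 3.04 h = 222,832 BTU
Gas input = 222,832 / 0.83 = 268,472 BTU
= 268,472 / 100,000 = 2.685 therm
Cost = 2.685 × $0.788/therm = $2.12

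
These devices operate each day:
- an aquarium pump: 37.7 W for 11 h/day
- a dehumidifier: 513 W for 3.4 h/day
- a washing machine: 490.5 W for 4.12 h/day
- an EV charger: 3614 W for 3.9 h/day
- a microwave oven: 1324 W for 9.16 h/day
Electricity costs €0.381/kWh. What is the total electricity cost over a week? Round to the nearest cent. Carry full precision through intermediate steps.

€81.08

aquarium pump: 37.7 W × 11 h × 7 d = 2,903 Wh = 2.903 kWh
dehumidifier: 513 W × 3.4 h × 7 d = 12,209 Wh = 12.21 kWh
washing machine: 490.5 W × 4.12 h × 7 d = 14,146 Wh = 14.15 kWh
EV charger: 3614 W × 3.9 h × 7 d = 98,662 Wh = 98.66 kWh
microwave oven: 1324 W × 9.16 h × 7 d = 84,895 Wh = 84.89 kWh
Total energy = 2.903 + 12.21 + 14.15 + 98.66 + 84.89 = 212.8 kWh
Cost = 212.8 kWh × €0.381 = €81.08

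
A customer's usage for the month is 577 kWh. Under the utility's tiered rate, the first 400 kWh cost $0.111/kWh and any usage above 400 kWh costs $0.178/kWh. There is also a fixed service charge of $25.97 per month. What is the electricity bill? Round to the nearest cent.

$101.88

First 400 kWh × $0.111 = $44.40
Remaining 177 kWh × $0.178 = $31.51
Energy charge = $75.91; + service $25.97 = $101.88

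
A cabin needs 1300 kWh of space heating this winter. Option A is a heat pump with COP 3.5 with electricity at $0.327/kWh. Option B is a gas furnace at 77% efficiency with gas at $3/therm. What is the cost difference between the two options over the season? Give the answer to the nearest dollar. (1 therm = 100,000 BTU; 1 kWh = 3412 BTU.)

$51

Heat load = 1300 kWh × 3412 = 4,435,600 BTU
Gas: input = 4,435,600 / 0.77 = 5,760,519 BTU = 57.61 therm → 57.61 × $3 = $172.82
Heat pump: 4,435,600 BTU / 3412 = 1,300 kWh heat; / 3.5 = 371.4 kWh in → × $0.327 = $121.46
Difference = |$172.82 − $121.46| = $51.36 ≈ $51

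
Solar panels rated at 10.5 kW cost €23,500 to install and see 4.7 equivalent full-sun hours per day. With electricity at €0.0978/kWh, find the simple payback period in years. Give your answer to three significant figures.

Daily generation = 10.5 kW × 4.7 h = 49.35 kWh
Annual generation = 49.35 × 365 = 18013 kWh
Annual savings = 18013 × €0.0978 = €1,761.65
Payback = €23,500 / €1,761.65 = 13.3 years

13.3 years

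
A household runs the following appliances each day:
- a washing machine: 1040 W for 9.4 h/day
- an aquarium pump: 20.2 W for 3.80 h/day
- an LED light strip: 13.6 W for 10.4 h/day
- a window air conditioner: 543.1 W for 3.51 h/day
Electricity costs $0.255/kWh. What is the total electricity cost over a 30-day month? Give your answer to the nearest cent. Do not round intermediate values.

$91.04

washing machine: 1040 W × 9.4 h × 30 d = 293,280 Wh = 293.3 kWh
aquarium pump: 20.2 W × 3.80 h × 30 d = 2,303 Wh = 2.303 kWh
LED light strip: 13.6 W × 10.4 h × 30 d = 4,243 Wh = 4.243 kWh
window air conditioner: 543.1 W × 3.51 h × 30 d = 57,188 Wh = 57.19 kWh
Total energy = 293.3 + 2.303 + 4.243 + 57.19 = 357 kWh
Cost = 357 kWh × $0.255 = $91.04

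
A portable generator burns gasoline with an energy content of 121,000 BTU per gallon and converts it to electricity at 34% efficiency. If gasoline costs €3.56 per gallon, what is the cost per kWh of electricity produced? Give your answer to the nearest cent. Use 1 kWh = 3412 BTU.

€0.30

Electrical output per gallon = 121,000 BTU × 0.34 / 3412 BTU/kWh = 12.06 kWh
Cost per kWh = €3.56 / 12.06 kWh = €0.295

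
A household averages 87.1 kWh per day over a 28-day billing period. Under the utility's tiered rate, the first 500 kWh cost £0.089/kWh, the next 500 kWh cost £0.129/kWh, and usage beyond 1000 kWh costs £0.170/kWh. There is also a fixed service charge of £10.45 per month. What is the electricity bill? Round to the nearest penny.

£364.05

Usage = 87.1 kWh/day × 28 days = 2438.8 kWh
First 500 kWh × £0.089 = £44.50
Next 500 kWh × £0.129 = £64.50
Remaining 1438.8 kWh × £0.170 = £244.60
Energy charge = £353.60; + service £10.45 = £364.05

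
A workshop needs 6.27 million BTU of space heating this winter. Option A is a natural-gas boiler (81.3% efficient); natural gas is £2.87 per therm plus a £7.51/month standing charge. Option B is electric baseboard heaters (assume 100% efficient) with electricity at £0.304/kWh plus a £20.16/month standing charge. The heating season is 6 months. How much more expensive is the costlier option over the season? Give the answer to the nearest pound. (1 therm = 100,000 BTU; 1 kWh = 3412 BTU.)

£413

Heat load = 6.27 × 10⁶ BTU = 6,270,000 BTU
Gas: input = 6,270,000 / 0.813 = 7,712,177 BTU = 77.12 therm → 77.12 × £2.87 = £221.34; + 6 × £7.51 standing = £266.40
Electric: 6,270,000 BTU / 3412 = 1,838 kWh → × £0.304 = £558.64; + 6 × £20.16 standing = £679.60
Difference = |£266.40 − £679.60| = £413.20 ≈ £413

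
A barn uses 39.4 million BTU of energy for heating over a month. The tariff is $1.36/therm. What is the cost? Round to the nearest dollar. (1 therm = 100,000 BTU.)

$536

39.4 million BTU × (10 therm/million BTU) = 394 therm
Cost = 394 therm × $1.36/therm = $535.84 ≈ $536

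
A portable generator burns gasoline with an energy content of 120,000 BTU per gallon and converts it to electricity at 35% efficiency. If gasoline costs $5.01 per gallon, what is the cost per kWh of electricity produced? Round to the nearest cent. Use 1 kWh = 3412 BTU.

$0.41

Electrical output per gallon = 120,000 BTU × 0.35 / 3412 BTU/kWh = 12.31 kWh
Cost per kWh = $5.01 / 12.31 kWh = $0.407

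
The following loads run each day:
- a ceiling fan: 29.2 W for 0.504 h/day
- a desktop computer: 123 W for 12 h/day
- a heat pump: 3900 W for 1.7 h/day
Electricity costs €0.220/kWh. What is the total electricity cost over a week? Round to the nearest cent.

€12.51

ceiling fan: 29.2 W × 0.504 h × 7 d = 103 Wh = 0.103 kWh
desktop computer: 123 W × 12 h × 7 d = 10,332 Wh = 10.33 kWh
heat pump: 3900 W × 1.7 h × 7 d = 46,410 Wh = 46.41 kWh
Total energy = 0.103 + 10.33 + 46.41 = 56.85 kWh
Cost = 56.85 kWh × €0.220 = €12.51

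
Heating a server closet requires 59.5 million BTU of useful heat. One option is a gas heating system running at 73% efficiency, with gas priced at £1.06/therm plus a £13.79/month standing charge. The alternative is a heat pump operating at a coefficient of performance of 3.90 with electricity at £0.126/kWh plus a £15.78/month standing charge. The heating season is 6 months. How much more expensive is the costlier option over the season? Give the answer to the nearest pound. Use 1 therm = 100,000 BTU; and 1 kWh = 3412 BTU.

Heat load = 59.5 × 10⁶ BTU = 59,500,000 BTU
Gas: input = 59,500,000 / 0.73 = 81,506,849 BTU = 815.1 therm → 815.1 × £1.06 = £863.97; + 6 × £13.79 standing = £946.71
Heat pump: 59,500,000 BTU / 3412 = 17,440 kWh heat; / 3.90 = 4,471 kWh in → × £0.126 = £563.40; + 6 × £15.78 standing = £658.08
Difference = |£946.71 − £658.08| = £288.64 ≈ £289

£289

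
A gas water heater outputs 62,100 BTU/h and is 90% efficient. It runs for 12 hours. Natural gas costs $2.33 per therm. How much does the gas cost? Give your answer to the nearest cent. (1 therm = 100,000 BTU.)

Heat delivered = 62,100 BTU/h × 12 h = 745,200 BTU
Gas input = 745,200 / 0.90 = 828,000 BTU
= 828,000 / 100,000 = 8.28 therm
Cost = 8.28 × $2.33/therm = $19.29

$19.29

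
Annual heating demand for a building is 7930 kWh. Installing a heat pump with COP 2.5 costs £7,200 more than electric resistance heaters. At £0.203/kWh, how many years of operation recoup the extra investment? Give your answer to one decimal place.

7.5 years

Resistance: 7930 kWh × £0.203 = £1,609.79/yr
Heat pump: 7930 / 2.5 = 3172 kWh in → × £0.203 = £643.92/yr
Annual savings = £965.87
Payback = £7,200 / £965.87 = 7.45 years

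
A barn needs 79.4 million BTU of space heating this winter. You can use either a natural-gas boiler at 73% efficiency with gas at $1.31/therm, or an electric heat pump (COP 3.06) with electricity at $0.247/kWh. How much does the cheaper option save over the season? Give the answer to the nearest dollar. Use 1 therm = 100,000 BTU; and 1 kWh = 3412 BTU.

$454

Heat load = 79.4 × 10⁶ BTU = 79,400,000 BTU
Gas: input = 79,400,000 / 0.73 = 108,767,123 BTU = 1,088 therm → 1,088 × $1.31 = $1,424.85
Heat pump: 79,400,000 BTU / 3412 = 23,270 kWh heat; / 3.06 = 7,605 kWh in → × $0.247 = $1,878.40
Difference = |$1,424.85 − $1,878.40| = $453.55 ≈ $454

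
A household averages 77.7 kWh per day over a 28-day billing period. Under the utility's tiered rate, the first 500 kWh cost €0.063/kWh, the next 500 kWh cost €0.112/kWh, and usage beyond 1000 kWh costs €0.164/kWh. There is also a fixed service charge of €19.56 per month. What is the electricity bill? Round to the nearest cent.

€299.86

Usage = 77.7 kWh/day × 28 days = 2175.6 kWh
First 500 kWh × €0.063 = €31.50
Next 500 kWh × €0.112 = €56.00
Remaining 1175.6 kWh × €0.164 = €192.80
Energy charge = €280.30; + service €19.56 = €299.86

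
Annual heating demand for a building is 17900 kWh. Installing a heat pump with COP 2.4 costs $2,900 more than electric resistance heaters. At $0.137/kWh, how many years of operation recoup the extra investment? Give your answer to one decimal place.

Resistance: 17900 kWh × $0.137 = $2,452.30/yr
Heat pump: 17900 / 2.4 = 7458 kWh in → × $0.137 = $1,021.79/yr
Annual savings = $1,430.51
Payback = $2,900 / $1,430.51 = 2.03 years

2.0 years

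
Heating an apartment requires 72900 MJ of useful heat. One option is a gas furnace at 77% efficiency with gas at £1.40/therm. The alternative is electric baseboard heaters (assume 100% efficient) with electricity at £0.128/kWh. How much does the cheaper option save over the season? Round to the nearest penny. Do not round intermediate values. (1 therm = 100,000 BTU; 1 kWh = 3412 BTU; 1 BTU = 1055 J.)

£1335.89

Heat load = 72900 MJ = 72,900,000,000 J / 1055 = 69,099,526 BTU
Gas: input = 69,099,526 / 0.770 = 89,739,644 BTU = 897.4 therm → 897.4 × £1.40 = £1,256.36
Electric: 69,099,526 BTU / 3412 = 20,250 kWh → × £0.128 = £2,592.24
Difference = |£1,256.36 − £2,592.24| = £1,335.89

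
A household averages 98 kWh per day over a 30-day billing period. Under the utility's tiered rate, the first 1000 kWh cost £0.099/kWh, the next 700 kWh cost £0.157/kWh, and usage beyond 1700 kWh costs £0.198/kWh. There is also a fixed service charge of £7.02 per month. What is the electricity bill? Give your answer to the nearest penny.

Usage = 98 kWh/day × 30 days = 2940 kWh
First 1000 kWh × £0.099 = £99.00
Next 700 kWh × £0.157 = £109.90
Remaining 1240 kWh × £0.198 = £245.52
Energy charge = £454.42; + service £7.02 = £461.44

£461.44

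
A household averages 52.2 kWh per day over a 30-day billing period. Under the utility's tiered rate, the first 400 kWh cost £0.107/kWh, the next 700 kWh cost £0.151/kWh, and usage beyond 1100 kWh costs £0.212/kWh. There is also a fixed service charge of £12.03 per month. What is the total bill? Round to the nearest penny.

Usage = 52.2 kWh/day × 30 days = 1566 kWh
First 400 kWh × £0.107 = £42.80
Next 700 kWh × £0.151 = £105.70
Remaining 466 kWh × £0.212 = £98.79
Energy charge = £247.29; + service £12.03 = £259.32

£259.32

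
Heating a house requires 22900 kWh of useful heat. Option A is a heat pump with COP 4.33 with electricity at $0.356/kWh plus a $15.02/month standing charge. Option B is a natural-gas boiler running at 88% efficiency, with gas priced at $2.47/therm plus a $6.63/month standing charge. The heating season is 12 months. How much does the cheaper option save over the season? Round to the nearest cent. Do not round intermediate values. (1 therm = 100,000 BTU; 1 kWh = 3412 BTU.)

$209.65

Heat load = 22900 kWh × 3412 = 78,134,800 BTU
Gas: input = 78,134,800 / 0.880 = 88,789,545 BTU = 887.9 therm → 887.9 × $2.47 = $2,193.10; + 12 × $6.63 standing = $2,272.66
Heat pump: 78,134,800 BTU / 3412 = 22,900 kWh heat; / 4.33 = 5,289 kWh in → × $0.356 = $1,882.77; + 12 × $15.02 standing = $2,063.01
Difference = |$2,272.66 − $2,063.01| = $209.65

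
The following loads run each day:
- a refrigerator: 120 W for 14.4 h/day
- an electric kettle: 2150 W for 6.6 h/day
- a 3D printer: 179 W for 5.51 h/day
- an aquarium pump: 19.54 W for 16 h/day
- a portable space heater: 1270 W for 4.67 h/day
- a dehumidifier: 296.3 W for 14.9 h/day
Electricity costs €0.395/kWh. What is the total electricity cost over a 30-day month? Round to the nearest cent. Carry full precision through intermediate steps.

refrigerator: 120 W × 14.4 h × 30 d = 51,840 Wh = 51.84 kWh
electric kettle: 2150 W × 6.6 h × 30 d = 425,700 Wh = 425.7 kWh
3D printer: 179 W × 5.51 h × 30 d = 29,589 Wh = 29.59 kWh
aquarium pump: 19.54 W × 16 h × 30 d = 9,379 Wh = 9.379 kWh
portable space heater: 1270 W × 4.67 h × 30 d = 177,927 Wh = 177.9 kWh
dehumidifier: 296.3 W × 14.9 h × 30 d = 132,446 Wh = 132.4 kWh
Total energy = 51.84 + 425.7 + 29.59 + 9.379 + 177.9 + 132.4 = 826.9 kWh
Cost = 826.9 kWh × €0.395 = €326.62

€326.62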